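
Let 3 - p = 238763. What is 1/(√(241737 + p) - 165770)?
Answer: -165770/27479689923 - √2977/27479689923 ≈ -6.0344e-6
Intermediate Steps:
p = -238760 (p = 3 - 1*238763 = 3 - 238763 = -238760)
1/(√(241737 + p) - 165770) = 1/(√(241737 - 238760) - 165770) = 1/(√2977 - 165770) = 1/(-165770 + √2977)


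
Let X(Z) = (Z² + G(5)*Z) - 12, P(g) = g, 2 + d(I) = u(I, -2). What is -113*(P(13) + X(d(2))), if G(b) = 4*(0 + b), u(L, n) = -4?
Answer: 9379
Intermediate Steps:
d(I) = -6 (d(I) = -2 - 4 = -6)
G(b) = 4*b
X(Z) = -12 + Z² + 20*Z (X(Z) = (Z² + (4*5)*Z) - 12 = (Z² + 20*Z) - 12 = -12 + Z² + 20*Z)
-113*(P(13) + X(d(2))) = -113*(13 + (-12 + (-6)² + 20*(-6))) = -113*(13 + (-12 + 36 - 120)) = -113*(13 - 96) = -113*(-83) = 9379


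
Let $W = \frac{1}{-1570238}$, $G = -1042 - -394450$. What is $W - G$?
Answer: $- \frac{617744191105}{1570238} \approx -3.9341 \cdot 10^{5}$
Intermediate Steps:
$G = 393408$ ($G = -1042 + 394450 = 393408$)
$W = - \frac{1}{1570238} \approx -6.3685 \cdot 10^{-7}$
$W - G = - \frac{1}{1570238} - 393408 = - \frac{617744191105}{1570238}$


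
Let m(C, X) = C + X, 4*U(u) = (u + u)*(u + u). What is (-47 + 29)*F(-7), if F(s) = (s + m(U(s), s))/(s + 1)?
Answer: 105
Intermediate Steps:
U(u) = u² (U(u) = ((u + u)*(u + u))/4 = ((2*u)*(2*u))/4 = (4*u²)/4 = u²)
F(s) = (s² + 2*s)/(1 + s) (F(s) = (s + (s² + s))/(s + 1) = (s + (s + s²))/(1 + s) = (s² + 2*s)/(1 + s))
(-47 + 29)*F(-7) = (-47 + 29)*(-7*(2 - 7)/(1 - 7)) = -(-126)*(-5)/(-6) = -(-126)*(-1)*(-5)/6 = -18*(-35/6) = 105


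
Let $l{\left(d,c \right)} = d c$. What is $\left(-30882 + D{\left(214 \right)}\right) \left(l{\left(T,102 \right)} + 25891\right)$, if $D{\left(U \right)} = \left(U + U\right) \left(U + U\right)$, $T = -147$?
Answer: $1659634894$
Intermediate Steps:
$l{\left(d,c \right)} = c d$
$D{\left(U \right)} = 4 U^{2}$ ($D{\left(U \right)} = 2 U 2 U = 4 U^{2}$)
$\left(-30882 + D{\left(214 \right)}\right) \left(l{\left(T,102 \right)} + 25891\right) = \left(-30882 + 4 \cdot 214^{2}\right) \left(102 \left(-147\right) + 25891\right) = \left(-30882 + 4 \cdot 45796\right) \left(-14994 + 25891\right) = \left(-30882 + 183184\right) 10897 = 152302 \cdot 10897 = 1659634894$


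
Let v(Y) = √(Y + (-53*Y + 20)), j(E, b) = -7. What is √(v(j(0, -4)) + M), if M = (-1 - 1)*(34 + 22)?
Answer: 2*√(-28 + 2*√6) ≈ 9.6127*I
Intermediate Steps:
M = -112 (M = -2*56 = -112)
v(Y) = √(20 - 52*Y) (v(Y) = √(Y + (20 - 53*Y)) = √(20 - 52*Y))
√(v(j(0, -4)) + M) = √(2*√(5 - 13*(-7)) - 112) = √(2*√(5 + 91) - 112) = √(2*√96 - 112) = √(2*(4*√6) - 112) = √(8*√6 - 112) = √(-112 + 8*√6)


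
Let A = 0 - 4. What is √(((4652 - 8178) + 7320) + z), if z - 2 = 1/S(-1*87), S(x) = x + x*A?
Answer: √28731953/87 ≈ 61.612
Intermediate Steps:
A = -4
S(x) = -3*x (S(x) = x + x*(-4) = x - 4*x = -3*x)
z = 523/261 (z = 2 + 1/(-(-3)*87) = 2 + 1/(-3*(-87)) = 2 + 1/261 = 523/261 ≈ 2.0038)
√(((4652 - 8178) + 7320) + z) = √(((4652 - 8178) + 7320) + 523/261) = √((-3526 + 7320) + 523/261) = √(3794 + 523/261) = √(990757/261) = √28731953/87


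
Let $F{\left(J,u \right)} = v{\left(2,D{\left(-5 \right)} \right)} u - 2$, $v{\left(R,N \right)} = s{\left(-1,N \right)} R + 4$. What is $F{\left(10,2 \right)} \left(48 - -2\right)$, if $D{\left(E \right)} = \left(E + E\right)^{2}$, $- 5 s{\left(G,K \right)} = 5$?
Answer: $100$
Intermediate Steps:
$s{\left(G,K \right)} = -1$ ($s{\left(G,K \right)} = \left(- \frac{1}{5}\right) 5 = -1$)
$D{\left(E \right)} = 4 E^{2}$ ($D{\left(E \right)} = \left(2 E\right)^{2} = 4 E^{2}$)
$v{\left(R,N \right)} = 4 - R$ ($v{\left(R,N \right)} = - R + 4 = 4 - R$)
$F{\left(J,u \right)} = -2 + 2 u$ ($F{\left(J,u \right)} = \left(4 - 2\right) u - 2 = 2 u - 2 = -2 + 2 u$)
$F{\left(10,2 \right)} \left(48 - -2\right) = \left(-2 + 2 \cdot 2\right) \left(48 - -2\right) = \left(-2 + 4\right) \left(48 + 2\right) = 2 \cdot 50 = 100$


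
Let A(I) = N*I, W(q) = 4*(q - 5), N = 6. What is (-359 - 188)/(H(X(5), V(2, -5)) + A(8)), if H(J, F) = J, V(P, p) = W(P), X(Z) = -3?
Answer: -547/45 ≈ -12.156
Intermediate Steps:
W(q) = -20 + 4*q (W(q) = 4*(-5 + q) = -20 + 4*q)
V(P, p) = -20 + 4*P
A(I) = 6*I
(-359 - 188)/(H(X(5), V(2, -5)) + A(8)) = (-359 - 188)/(-3 + 6*8) = -547/(-3 + 48) = -547/45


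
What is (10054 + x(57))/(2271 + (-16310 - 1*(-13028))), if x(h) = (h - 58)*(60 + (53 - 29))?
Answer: -9970/1011 ≈ -9.8615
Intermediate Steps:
x(h) = -4872 + 84*h (x(h) = (-58 + h)*(60 + 24) = (-58 + h)*84 = -4872 + 84*h)
(10054 + x(57))/(2271 + (-16310 - 1*(-13028))) = (10054 + (-4872 + 84*57))/(2271 + (-16310 - 1*(-13028))) = (10054 + (-4872 + 4788))/(2271 + (-16310 + 13028)) = (10054 - 84)/(2271 - 3282) = 9970/(-1011) = 9970*(-1/1011) = -9970/1011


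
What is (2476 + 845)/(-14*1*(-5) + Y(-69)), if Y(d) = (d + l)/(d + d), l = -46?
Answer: 19926/425 ≈ 46.885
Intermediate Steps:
Y(d) = (-46 + d)/(2*d) (Y(d) = (d - 46)/(d + d) = (-46 + d)/((2*d)) = (-46 + d)*(1/(2*d)) = (-46 + d)/(2*d))
(2476 + 845)/(-14*1*(-5) + Y(-69)) = (2476 + 845)/(-14*1*(-5) + (½)*(-46 - 69)/(-69)) = 3321/(-14*(-5) + (½)*(-1/69)*(-115)) = 3321/(70 + ⅚) = 3321/(425/6) = 3321*(6/425) = 19926/425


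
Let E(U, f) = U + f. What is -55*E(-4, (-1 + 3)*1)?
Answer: 110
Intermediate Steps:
-55*E(-4, (-1 + 3)*1) = -55*(-4 + (-1 + 3)*1) = -55*(-4 + 2*1) = -55*(-4 + 2) = -55*(-2) = 110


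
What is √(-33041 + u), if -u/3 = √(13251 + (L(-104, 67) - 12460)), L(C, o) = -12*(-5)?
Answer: √(-33041 - 3*√851) ≈ 182.01*I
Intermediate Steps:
L(C, o) = 60
u = -3*√851 (u = -3*√(13251 + (60 - 12460)) = -3*√(13251 - 12400) = -3*√851 ≈ -87.516)
√(-33041 + u) = √(-33041 - 3*√851)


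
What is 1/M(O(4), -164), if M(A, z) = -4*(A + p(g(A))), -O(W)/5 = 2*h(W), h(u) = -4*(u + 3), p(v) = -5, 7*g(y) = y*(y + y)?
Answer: -1/1100 ≈ -0.00090909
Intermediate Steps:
g(y) = 2*y²/7 (g(y) = (y*(y + y))/7 = (y*(2*y))/7 = (2*y²)/7 = 2*y²/7)
h(u) = -12 - 4*u (h(u) = -4*(3 + u) = -12 - 4*u)
O(W) = 120 + 40*W (O(W) = -10*(-12 - 4*W) = -5*(-24 - 8*W) = 120 + 40*W)
M(A, z) = 20 - 4*A (M(A, z) = -4*(A - 5) = -4*(-5 + A) = 20 - 4*A)
1/M(O(4), -164) = 1/(20 - 4*(120 + 40*4)) = 1/(20 - 4*(120 + 160)) = 1/(20 - 4*280) = 1/(20 - 1120) = 1/(-1100) = -1/1100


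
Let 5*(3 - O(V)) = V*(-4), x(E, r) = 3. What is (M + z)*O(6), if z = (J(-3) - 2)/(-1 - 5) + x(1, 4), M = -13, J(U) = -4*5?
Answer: -247/5 ≈ -49.400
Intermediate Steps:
J(U) = -20
O(V) = 3 + 4*V/5 (O(V) = 3 - V*(-4)/5 = 3 - (-4)*V/5 = 3 + 4*V/5)
z = 20/3 (z = (-20 - 2)/(-1 - 5) + 3 = -22/(-6) + 3 = -22*(-⅙) + 3 = 11/3 + 3 = 20/3 ≈ 6.6667)
(M + z)*O(6) = (-13 + 20/3)*(3 + (⅘)*6) = -19*(3 + 24/5)/3 = -19/3*39/5 = -247/5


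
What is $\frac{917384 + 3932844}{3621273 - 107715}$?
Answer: $\frac{2425114}{1756779} \approx 1.3804$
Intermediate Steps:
$\frac{917384 + 3932844}{3621273 - 107715} = \frac{4850228}{3513558} = 4850228 \cdot \frac{1}{3513558} = \frac{2425114}{1756779}$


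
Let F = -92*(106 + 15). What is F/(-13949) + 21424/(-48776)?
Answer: 2347414/6542081 ≈ 0.35882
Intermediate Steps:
F = -11132 (F = -92*121 = -11132)
F/(-13949) + 21424/(-48776) = -11132/(-13949) + 21424/(-48776) = -11132*(-1/13949) + 21424*(-1/48776) = 11132/13949 - 206/469 = 2347414/6542081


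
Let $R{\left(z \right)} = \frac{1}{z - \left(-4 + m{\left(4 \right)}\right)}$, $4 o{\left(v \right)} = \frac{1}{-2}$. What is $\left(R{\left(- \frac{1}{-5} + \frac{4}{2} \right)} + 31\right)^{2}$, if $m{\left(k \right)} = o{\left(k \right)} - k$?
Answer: $\frac{164942649}{170569} \approx 967.01$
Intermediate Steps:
$o{\left(v \right)} = - \frac{1}{8}$ ($o{\left(v \right)} = \frac{1}{4 \left(-2\right)} = \frac{1}{4} \left(- \frac{1}{2}\right) = - \frac{1}{8}$)
$m{\left(k \right)} = - \frac{1}{8} - k$
$R{\left(z \right)} = \frac{1}{\frac{65}{8} + z}$ ($R{\left(z \right)} = \frac{1}{z + \left(4 - \left(- \frac{1}{8} - 4\right)\right)} = \frac{1}{z + \left(4 - - \frac{33}{8}\right)} = \frac{1}{z + \left(4 + \frac{33}{8}\right)} = \frac{1}{z + \frac{65}{8}} = \frac{1}{\frac{65}{8} + z}$)
$\left(R{\left(- \frac{1}{-5} + \frac{4}{2} \right)} + 31\right)^{2} = \left(\frac{8}{65 + 8 \left(- \frac{1}{-5} + \frac{4}{2}\right)} + 31\right)^{2} = \left(\frac{8}{65 + 8 \left(\left(-1\right) \left(- \frac{1}{5}\right) + 4 \cdot \frac{1}{2}\right)} + 31\right)^{2} = \left(\frac{8}{65 + 8 \left(\frac{1}{5} + 2\right)} + 31\right)^{2} = \left(\frac{8}{65 + 8 \cdot \frac{11}{5}} + 31\right)^{2} = \left(\frac{8}{65 + \frac{88}{5}} + 31\right)^{2} = \left(\frac{8}{\frac{413}{5}} + 31\right)^{2} = \left(8 \cdot \frac{5}{413} + 31\right)^{2} = \left(\frac{40}{413} + 31\right)^{2} = \left(\frac{12843}{413}\right)^{2} = \frac{164942649}{170569}$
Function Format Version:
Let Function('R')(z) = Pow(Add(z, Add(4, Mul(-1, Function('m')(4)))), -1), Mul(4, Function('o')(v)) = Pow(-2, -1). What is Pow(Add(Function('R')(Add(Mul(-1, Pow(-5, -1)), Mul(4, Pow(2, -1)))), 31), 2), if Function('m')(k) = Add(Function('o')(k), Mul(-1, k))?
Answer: Rational(164942649, 170569) ≈ 967.01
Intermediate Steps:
Function('o')(v) = Rational(-1, 8) (Function('o')(v) = Mul(Rational(1, 4), Pow(-2, -1)) = Mul(Rational(1, 4), Rational(-1, 2)) = Rational(-1, 8))
Function('m')(k) = Add(Rational(-1, 8), Mul(-1, k))
Function('R')(z) = Pow(Add(Rational(65, 8), z), -1) (Function('R')(z) = Pow(Add(z, Add(4, Mul(-1, Add(Rational(-1, 8), Mul(-1, 4))))), -1) = Pow(Add(z, Add(4, Mul(-1, Add(Rational(-1, 8), -4)))), -1) = Pow(Add(z, Add(4, Mul(-1, Rational(-33, 8)))), -1) = Pow(Add(z, Add(4, Rational(33, 8))), -1) = Pow(Add(z, Rational(65, 8)), -1) = Pow(Add(Rational(65, 8), z), -1))
Pow(Add(Function('R')(Add(Mul(-1, Pow(-5, -1)), Mul(4, Pow(2, -1)))), 31), 2) = Pow(Add(Mul(8, Pow(Add(65, Mul(8, Add(Mul(-1, Pow(-5, -1)), Mul(4, Pow(2, -1))))), -1)), 31), 2) = Pow(Add(Mul(8, Pow(Add(65, Mul(8, Add(Mul(-1, Rational(-1, 5)), Mul(4, Rational(1, 2))))), -1)), 31), 2) = Pow(Add(Mul(8, Pow(Add(65, Mul(8, Add(Rational(1, 5), 2))), -1)), 31), 2) = Pow(Add(Mul(8, Pow(Add(65, Mul(8, Rational(11, 5))), -1)), 31), 2) = Pow(Add(Mul(8, Pow(Add(65, Rational(88, 5)), -1)), 31), 2) = Pow(Add(Mul(8, Pow(Rational(413, 5), -1)), 31), 2) = Pow(Add(Mul(8, Rational(5, 413)), 31), 2) = Pow(Add(Rational(40, 413), 31), 2) = Pow(Rational(12843, 413), 2) = Rational(164942649, 170569)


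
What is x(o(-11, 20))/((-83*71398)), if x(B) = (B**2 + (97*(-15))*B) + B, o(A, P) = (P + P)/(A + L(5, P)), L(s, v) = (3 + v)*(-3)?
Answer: -2909/23704136 ≈ -0.00012272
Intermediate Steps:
L(s, v) = -9 - 3*v
o(A, P) = 2*P/(-9 + A - 3*P) (o(A, P) = (P + P)/(A + (-9 - 3*P)) = (2*P)/(-9 + A - 3*P) = 2*P/(-9 + A - 3*P))
x(B) = B**2 - 1454*B (x(B) = (B**2 - 1455*B) + B = B**2 - 1454*B)
x(o(-11, 20))/((-83*71398)) = ((2*20/(-9 - 11 - 3*20))*(-1454 + 2*20/(-9 - 11 - 3*20)))/((-83*71398)) = ((2*20/(-9 - 11 - 60))*(-1454 + 2*20/(-9 - 11 - 60)))/(-5926034) = ((2*20/(-80))*(-1454 + 2*20/(-80)))*(-1/5926034) = ((2*20*(-1/80))*(-1454 + 2*20*(-1/80)))*(-1/5926034) = -(-1454 - 1/2)/2*(-1/5926034) = -1/2*(-2909/2)*(-1/5926034) = (2909/4)*(-1/5926034) = -2909/23704136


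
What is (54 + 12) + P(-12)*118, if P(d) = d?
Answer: -1350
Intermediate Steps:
(54 + 12) + P(-12)*118 = (54 + 12) - 12*118 = 66 - 1416 = -1350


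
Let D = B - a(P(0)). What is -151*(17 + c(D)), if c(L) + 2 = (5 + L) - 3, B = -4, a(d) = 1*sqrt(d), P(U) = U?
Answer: -1963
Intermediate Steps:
a(d) = sqrt(d)
D = -4 (D = -4 - sqrt(0) = -4 - 1*0 = -4 + 0 = -4)
c(L) = L (c(L) = -2 + ((5 + L) - 3) = -2 + (2 + L) = L)
-151*(17 + c(D)) = -151*(17 - 4) = -151*13 = -1963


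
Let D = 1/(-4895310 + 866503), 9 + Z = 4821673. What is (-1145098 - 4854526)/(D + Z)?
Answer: -24171327168568/19425553674847 ≈ -1.2443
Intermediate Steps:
Z = 4821664 (Z = -9 + 4821673 = 4821664)
D = -1/4028807 (D = 1/(-4028807) = -1/4028807 ≈ -2.4821e-7)
(-1145098 - 4854526)/(D + Z) = (-1145098 - 4854526)/(-1/4028807 + 4821664) = -5999624/19425553674847/4028807 = -5999624*4028807/19425553674847 = -24171327168568/19425553674847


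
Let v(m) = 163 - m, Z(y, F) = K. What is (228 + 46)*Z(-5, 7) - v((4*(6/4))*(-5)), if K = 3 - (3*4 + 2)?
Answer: -3207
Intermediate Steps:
K = -11 (K = 3 - (12 + 2) = 3 - 1*14 = 3 - 14 = -11)
Z(y, F) = -11
(228 + 46)*Z(-5, 7) - v((4*(6/4))*(-5)) = (228 + 46)*(-11) - (163 - 4*(6/4)*(-5)) = 274*(-11) - (163 - 4*(6*(1/4))*(-5)) = -3014 - (163 - 4*(3/2)*(-5)) = -3014 - (163 - 6*(-5)) = -3014 - (163 - 1*(-30)) = -3014 - (163 + 30) = -3014 - 1*193 = -3014 - 193 = -3207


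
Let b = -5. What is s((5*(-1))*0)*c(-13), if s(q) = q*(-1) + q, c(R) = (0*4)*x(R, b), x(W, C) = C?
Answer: 0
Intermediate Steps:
c(R) = 0 (c(R) = (0*4)*(-5) = 0*(-5) = 0)
s(q) = 0 (s(q) = -q + q = 0)
s((5*(-1))*0)*c(-13) = 0*0 = 0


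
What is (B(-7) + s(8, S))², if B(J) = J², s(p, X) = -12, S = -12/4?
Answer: 1369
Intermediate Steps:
S = -3 (S = -12*¼ = -3)
(B(-7) + s(8, S))² = ((-7)² - 12)² = (49 - 12)² = 37² = 1369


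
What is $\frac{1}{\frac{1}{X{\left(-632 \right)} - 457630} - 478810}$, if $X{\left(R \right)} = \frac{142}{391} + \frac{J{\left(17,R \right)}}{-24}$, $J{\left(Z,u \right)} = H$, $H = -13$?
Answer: $- \frac{4294391429}{2056197560128874} \approx -2.0885 \cdot 10^{-6}$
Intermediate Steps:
$J{\left(Z,u \right)} = -13$
$X{\left(R \right)} = \frac{8491}{9384}$ ($X{\left(R \right)} = \frac{142}{391} - \frac{13}{-24} = 142 \cdot \frac{1}{391} - - \frac{13}{24} = \frac{142}{391} + \frac{13}{24} = \frac{8491}{9384}$)
$\frac{1}{\frac{1}{X{\left(-632 \right)} - 457630} - 478810} = \frac{1}{\frac{1}{\frac{8491}{9384} - 457630} - 478810} = \frac{1}{\frac{1}{- \frac{4294391429}{9384}} - 478810} = \frac{1}{- \frac{9384}{4294391429} - 478810} = \frac{1}{- \frac{2056197560128874}{4294391429}} = - \frac{4294391429}{2056197560128874}$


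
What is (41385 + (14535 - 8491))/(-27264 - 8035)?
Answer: -47429/35299 ≈ -1.3436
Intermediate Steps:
(41385 + (14535 - 8491))/(-27264 - 8035) = (41385 + 6044)/(-35299) = 47429*(-1/35299) = -47429/35299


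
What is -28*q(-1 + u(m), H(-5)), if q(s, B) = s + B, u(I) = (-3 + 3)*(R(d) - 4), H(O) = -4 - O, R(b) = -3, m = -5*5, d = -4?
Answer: 0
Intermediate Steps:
m = -25
u(I) = 0 (u(I) = (-3 + 3)*(-3 - 4) = 0*(-7) = 0)
q(s, B) = B + s
-28*q(-1 + u(m), H(-5)) = -28*((-4 - 1*(-5)) + (-1 + 0)) = -28*((-4 + 5) - 1) = -28*(1 - 1) = -28*0 = 0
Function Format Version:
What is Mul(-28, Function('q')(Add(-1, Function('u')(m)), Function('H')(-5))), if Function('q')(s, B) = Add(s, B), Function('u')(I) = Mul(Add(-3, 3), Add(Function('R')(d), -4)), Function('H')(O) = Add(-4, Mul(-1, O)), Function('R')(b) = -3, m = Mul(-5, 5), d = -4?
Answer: 0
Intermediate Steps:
m = -25
Function('u')(I) = 0 (Function('u')(I) = Mul(Add(-3, 3), Add(-3, -4)) = Mul(0, -7) = 0)
Function('q')(s, B) = Add(B, s)
Mul(-28, Function('q')(Add(-1, Function('u')(m)), Function('H')(-5))) = Mul(-28, Add(Add(-4, Mul(-1, -5)), Add(-1, 0))) = Mul(-28, Add(Add(-4, 5), -1)) = Mul(-28, Add(1, -1)) = Mul(-28, 0) = 0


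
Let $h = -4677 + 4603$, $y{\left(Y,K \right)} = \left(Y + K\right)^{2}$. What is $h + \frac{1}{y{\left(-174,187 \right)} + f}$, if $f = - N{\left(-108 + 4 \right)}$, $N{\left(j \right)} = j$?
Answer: $- \frac{20201}{273} \approx -73.996$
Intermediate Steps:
$y{\left(Y,K \right)} = \left(K + Y\right)^{2}$
$h = -74$
$f = 104$ ($f = - (-108 + 4) = \left(-1\right) \left(-104\right) = 104$)
$h + \frac{1}{y{\left(-174,187 \right)} + f} = -74 + \frac{1}{\left(187 - 174\right)^{2} + 104} = -74 + \frac{1}{13^{2} + 104} = -74 + \frac{1}{169 + 104} = -74 + \frac{1}{273} = - \frac{20201}{273}$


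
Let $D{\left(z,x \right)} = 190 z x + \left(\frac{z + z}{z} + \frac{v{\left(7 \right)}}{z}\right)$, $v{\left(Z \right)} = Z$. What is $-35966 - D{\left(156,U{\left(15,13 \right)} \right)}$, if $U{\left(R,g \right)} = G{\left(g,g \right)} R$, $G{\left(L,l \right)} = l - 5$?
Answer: $- \frac{560471815}{156} \approx -3.5928 \cdot 10^{6}$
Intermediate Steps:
$G{\left(L,l \right)} = -5 + l$
$U{\left(R,g \right)} = R \left(-5 + g\right)$ ($U{\left(R,g \right)} = \left(-5 + g\right) R = R \left(-5 + g\right)$)
$D{\left(z,x \right)} = 2 + \frac{7}{z} + 190 x z$ ($D{\left(z,x \right)} = 190 z x + \left(\frac{z + z}{z} + \frac{7}{z}\right) = 190 x z + \left(\frac{2 z}{z} + \frac{7}{z}\right) = 190 x z + \left(2 + \frac{7}{z}\right) = 2 + \frac{7}{z} + 190 x z$)
$-35966 - D{\left(156,U{\left(15,13 \right)} \right)} = -35966 - \left(2 + \frac{7}{156} + 190 \cdot 15 \left(-5 + 13\right) 156\right) = -35966 - \left(2 + 7 \cdot \frac{1}{156} + 190 \cdot 15 \cdot 8 \cdot 156\right) = -35966 - \left(2 + \frac{7}{156} + 190 \cdot 120 \cdot 156\right) = -35966 - \left(2 + \frac{7}{156} + 3556800\right) = -35966 - \frac{554861119}{156} = - \frac{560471815}{156}$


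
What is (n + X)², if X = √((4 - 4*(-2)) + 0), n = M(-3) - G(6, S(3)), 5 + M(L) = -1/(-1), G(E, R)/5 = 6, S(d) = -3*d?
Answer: 1168 - 136*√3 ≈ 932.44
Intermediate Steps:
G(E, R) = 30 (G(E, R) = 5*6 = 30)
M(L) = -4 (M(L) = -5 - 1/(-1) = -5 - 1*(-1) = -5 + 1 = -4)
n = -34 (n = -4 - 1*30 = -4 - 30 = -34)
X = 2*√3 (X = √((4 + 8) + 0) = √(12 + 0) = √12 = 2*√3 ≈ 3.4641)
(n + X)² = (-34 + 2*√3)²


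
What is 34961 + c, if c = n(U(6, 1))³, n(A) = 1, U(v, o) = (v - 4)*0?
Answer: 34962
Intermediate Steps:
U(v, o) = 0 (U(v, o) = (-4 + v)*0 = 0)
c = 1 (c = 1³ = 1)
34961 + c = 34961 + 1 = 34962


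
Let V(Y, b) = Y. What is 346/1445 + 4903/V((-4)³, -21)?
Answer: -7062691/92480 ≈ -76.370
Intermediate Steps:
346/1445 + 4903/V((-4)³, -21) = 346/1445 + 4903/((-4)³) = 346*(1/1445) + 4903/(-64) = 346/1445 + 4903*(-1/64) = 346/1445 - 4903/64 = -7062691/92480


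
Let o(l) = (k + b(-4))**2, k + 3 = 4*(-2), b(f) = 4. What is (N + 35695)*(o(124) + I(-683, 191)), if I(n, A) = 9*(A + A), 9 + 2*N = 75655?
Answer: 256357266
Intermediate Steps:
N = 37823 (N = -9/2 + (1/2)*75655 = -9/2 + 75655/2 = 37823)
k = -11 (k = -3 + 4*(-2) = -3 - 8 = -11)
o(l) = 49 (o(l) = (-11 + 4)**2 = (-7)**2 = 49)
I(n, A) = 18*A (I(n, A) = 9*(2*A) = 18*A)
(N + 35695)*(o(124) + I(-683, 191)) = (37823 + 35695)*(49 + 18*191) = 73518*(49 + 3438) = 73518*3487 = 256357266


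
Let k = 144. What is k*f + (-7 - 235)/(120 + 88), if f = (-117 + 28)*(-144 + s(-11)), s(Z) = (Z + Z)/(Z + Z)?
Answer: 190599431/104 ≈ 1.8327e+6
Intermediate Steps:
s(Z) = 1 (s(Z) = (2*Z)/((2*Z)) = (2*Z)*(1/(2*Z)) = 1)
f = 12727 (f = (-117 + 28)*(-144 + 1) = -89*(-143) = 12727)
k*f + (-7 - 235)/(120 + 88) = 144*12727 + (-7 - 235)/(120 + 88) = 1832688 - 242/208 = 1832688 - 242*1/208 = 1832688 - 121/104 = 190599431/104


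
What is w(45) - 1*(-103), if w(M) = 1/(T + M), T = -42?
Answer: 310/3 ≈ 103.33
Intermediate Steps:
w(M) = 1/(-42 + M)
w(45) - 1*(-103) = 1/(-42 + 45) - 1*(-103) = 1/3 + 103 = 310/3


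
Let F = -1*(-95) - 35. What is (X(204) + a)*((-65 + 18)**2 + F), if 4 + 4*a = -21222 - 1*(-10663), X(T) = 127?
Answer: -22814795/4 ≈ -5.7037e+6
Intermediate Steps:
F = 60 (F = 95 - 35 = 60)
a = -10563/4 (a = -1 + (-21222 - 1*(-10663))/4 = -1 + (-21222 + 10663)/4 = -1 + (1/4)*(-10559) = -1 - 10559/4 = -10563/4 ≈ -2640.8)
(X(204) + a)*((-65 + 18)**2 + F) = (127 - 10563/4)*((-65 + 18)**2 + 60) = -10055*((-47)**2 + 60)/4 = -10055*(2209 + 60)/4 = -10055/4*2269 = -22814795/4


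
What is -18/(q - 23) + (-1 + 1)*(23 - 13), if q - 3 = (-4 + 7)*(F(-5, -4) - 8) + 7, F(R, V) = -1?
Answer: 9/20 ≈ 0.45000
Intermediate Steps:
q = -17 (q = 3 + ((-4 + 7)*(-1 - 8) + 7) = 3 + (3*(-9) + 7) = 3 + (-27 + 7) = 3 - 20 = -17)
-18/(q - 23) + (-1 + 1)*(23 - 13) = -18/(-17 - 23) + (-1 + 1)*(23 - 13) = -18/(-40) + 0*10 = -18*(-1/40) + 0 = 9/20 + 0 = 9/20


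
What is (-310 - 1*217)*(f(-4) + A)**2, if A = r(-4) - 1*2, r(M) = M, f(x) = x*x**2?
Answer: -2582300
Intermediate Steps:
f(x) = x**3
A = -6 (A = -4 - 1*2 = -4 - 2 = -6)
(-310 - 1*217)*(f(-4) + A)**2 = (-310 - 1*217)*((-4)**3 - 6)**2 = (-310 - 217)*(-64 - 6)**2 = -527*(-70)**2 = -527*4900 = -2582300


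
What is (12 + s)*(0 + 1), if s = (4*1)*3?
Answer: 24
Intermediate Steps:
s = 12 (s = 4*3 = 12)
(12 + s)*(0 + 1) = (12 + 12)*(0 + 1) = 24*1 = 24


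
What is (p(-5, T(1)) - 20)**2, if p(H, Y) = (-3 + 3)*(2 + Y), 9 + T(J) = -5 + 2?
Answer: 400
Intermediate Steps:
T(J) = -12 (T(J) = -9 + (-5 + 2) = -9 - 3 = -12)
p(H, Y) = 0 (p(H, Y) = 0*(2 + Y) = 0)
(p(-5, T(1)) - 20)**2 = (0 - 20)**2 = (-20)**2 = 400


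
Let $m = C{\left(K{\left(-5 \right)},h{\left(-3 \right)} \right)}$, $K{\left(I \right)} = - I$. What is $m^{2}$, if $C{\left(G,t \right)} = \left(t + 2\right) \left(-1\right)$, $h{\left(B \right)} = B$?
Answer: $1$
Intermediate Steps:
$C{\left(G,t \right)} = -2 - t$ ($C{\left(G,t \right)} = \left(2 + t\right) \left(-1\right) = -2 - t$)
$m = 1$ ($m = -2 - -3 = -2 + 3 = 1$)
$m^{2} = 1^{2} = 1$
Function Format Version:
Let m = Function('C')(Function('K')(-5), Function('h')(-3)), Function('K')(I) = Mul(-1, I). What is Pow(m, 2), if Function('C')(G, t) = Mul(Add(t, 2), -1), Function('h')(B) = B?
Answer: 1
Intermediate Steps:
Function('C')(G, t) = Add(-2, Mul(-1, t)) (Function('C')(G, t) = Mul(Add(2, t), -1) = Add(-2, Mul(-1, t)))
m = 1 (m = Add(-2, Mul(-1, -3)) = Add(-2, 3) = 1)
Pow(m, 2) = Pow(1, 2) = 1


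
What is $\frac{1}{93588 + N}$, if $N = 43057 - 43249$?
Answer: $\frac{1}{93396} \approx 1.0707 \cdot 10^{-5}$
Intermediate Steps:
$N = -192$ ($N = 43057 - 43249 = -192$)
$\frac{1}{93588 + N} = \frac{1}{93588 - 192} = \frac{1}{93396}$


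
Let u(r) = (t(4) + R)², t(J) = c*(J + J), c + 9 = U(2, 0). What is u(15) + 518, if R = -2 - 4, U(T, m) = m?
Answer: 6602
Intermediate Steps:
c = -9 (c = -9 + 0 = -9)
t(J) = -18*J (t(J) = -9*(J + J) = -18*J)
R = -6
u(r) = 6084 (u(r) = (-18*4 - 6)² = (-72 - 6)² = (-78)² = 6084)
u(15) + 518 = 6084 + 518 = 6602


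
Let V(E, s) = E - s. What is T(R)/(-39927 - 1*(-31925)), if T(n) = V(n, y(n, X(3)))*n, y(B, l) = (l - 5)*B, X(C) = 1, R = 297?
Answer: -441045/8002 ≈ -55.117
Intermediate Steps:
y(B, l) = B*(-5 + l) (y(B, l) = (-5 + l)*B = B*(-5 + l))
T(n) = 5*n² (T(n) = (n - n*(-5 + 1))*n = (n - n*(-4))*n = (n - (-4)*n)*n = (n + 4*n)*n = (5*n)*n = 5*n²)
T(R)/(-39927 - 1*(-31925)) = (5*297²)/(-39927 - 1*(-31925)) = (5*88209)/(-39927 + 31925) = 441045/(-8002) = 441045*(-1/8002) = -441045/8002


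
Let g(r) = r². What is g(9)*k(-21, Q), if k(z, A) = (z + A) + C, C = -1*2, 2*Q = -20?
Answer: -2673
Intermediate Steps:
Q = -10 (Q = (½)*(-20) = -10)
C = -2
k(z, A) = -2 + A + z (k(z, A) = (z + A) - 2 = (A + z) - 2 = -2 + A + z)
g(9)*k(-21, Q) = 9²*(-2 - 10 - 21) = 81*(-33) = -2673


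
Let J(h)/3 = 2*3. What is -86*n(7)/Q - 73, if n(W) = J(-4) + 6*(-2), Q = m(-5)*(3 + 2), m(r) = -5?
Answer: -1309/25 ≈ -52.360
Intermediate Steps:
J(h) = 18 (J(h) = 3*(2*3) = 3*6 = 18)
Q = -25 (Q = -5*(3 + 2) = -5*5 = -25)
n(W) = 6 (n(W) = 18 + 6*(-2) = 18 - 12 = 6)
-86*n(7)/Q - 73 = -516/(-25) - 73 = -516*(-1)/25 - 73 = -86*(-6/25) - 73 = 516/25 - 73 = -1309/25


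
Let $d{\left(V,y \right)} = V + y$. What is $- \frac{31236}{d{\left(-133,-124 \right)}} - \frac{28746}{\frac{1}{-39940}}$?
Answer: $\frac{295065647916}{257} \approx 1.1481 \cdot 10^{9}$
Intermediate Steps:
$- \frac{31236}{d{\left(-133,-124 \right)}} - \frac{28746}{\frac{1}{-39940}} = - \frac{31236}{-133 - 124} - \frac{28746}{\frac{1}{-39940}} = - \frac{31236}{-257} - \frac{28746}{- \frac{1}{39940}} = \left(-31236\right) \left(- \frac{1}{257}\right) - -1148115240 = \frac{31236}{257} + 1148115240 = \frac{295065647916}{257}$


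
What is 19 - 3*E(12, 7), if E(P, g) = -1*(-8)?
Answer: -5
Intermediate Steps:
E(P, g) = 8
19 - 3*E(12, 7) = 19 - 3*8 = 19 - 24 = -5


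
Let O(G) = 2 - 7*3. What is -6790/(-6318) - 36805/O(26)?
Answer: 116331500/60021 ≈ 1938.2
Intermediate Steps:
O(G) = -19 (O(G) = 2 - 21 = -19)
-6790/(-6318) - 36805/O(26) = -6790/(-6318) - 36805/(-19) = -6790*(-1/6318) - 36805*(-1/19) = 3395/3159 + 36805/19 = 116331500/60021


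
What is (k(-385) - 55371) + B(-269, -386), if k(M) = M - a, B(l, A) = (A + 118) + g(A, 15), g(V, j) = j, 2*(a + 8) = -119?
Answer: -111883/2 ≈ -55942.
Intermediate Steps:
a = -135/2 (a = -8 + (½)*(-119) = -8 - 119/2 = -135/2 ≈ -67.500)
B(l, A) = 133 + A (B(l, A) = (A + 118) + 15 = (118 + A) + 15 = 133 + A)
k(M) = 135/2 + M (k(M) = M - 1*(-135/2) = M + 135/2 = 135/2 + M)
(k(-385) - 55371) + B(-269, -386) = ((135/2 - 385) - 55371) + (133 - 386) = (-635/2 - 55371) - 253 = -111377/2 - 253 = -111883/2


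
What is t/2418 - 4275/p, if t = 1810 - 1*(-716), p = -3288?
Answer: 1035691/441688 ≈ 2.3448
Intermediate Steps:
t = 2526 (t = 1810 + 716 = 2526)
t/2418 - 4275/p = 2526/2418 - 4275/(-3288) = 2526*(1/2418) - 4275*(-1/3288) = 421/403 + 1425/1096 = 1035691/441688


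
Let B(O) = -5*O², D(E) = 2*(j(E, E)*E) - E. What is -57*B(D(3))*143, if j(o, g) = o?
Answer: 9169875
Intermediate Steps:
D(E) = -E + 2*E² (D(E) = 2*(E*E) - E = 2*E² - E = -E + 2*E²)
-57*B(D(3))*143 = -(-285)*(3*(-1 + 2*3))²*143 = -(-285)*(3*(-1 + 6))²*143 = -(-285)*(3*5)²*143 = -(-285)*15²*143 = -(-285)*225*143 = -57*(-1125)*143 = 64125*143 = 9169875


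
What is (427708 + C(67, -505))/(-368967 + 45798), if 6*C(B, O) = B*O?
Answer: -2532413/1939014 ≈ -1.3060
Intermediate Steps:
C(B, O) = B*O/6 (C(B, O) = (B*O)/6 = B*O/6)
(427708 + C(67, -505))/(-368967 + 45798) = (427708 + (⅙)*67*(-505))/(-368967 + 45798) = (427708 - 33835/6)/(-323169) = (2532413/6)*(-1/323169) = -2532413/1939014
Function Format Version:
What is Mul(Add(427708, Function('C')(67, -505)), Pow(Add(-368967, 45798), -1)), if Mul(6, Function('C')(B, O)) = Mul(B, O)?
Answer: Rational(-2532413, 1939014) ≈ -1.3060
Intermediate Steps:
Function('C')(B, O) = Mul(Rational(1, 6), B, O) (Function('C')(B, O) = Mul(Rational(1, 6), Mul(B, O)) = Mul(Rational(1, 6), B, O))
Mul(Add(427708, Function('C')(67, -505)), Pow(Add(-368967, 45798), -1)) = Mul(Add(427708, Mul(Rational(1, 6), 67, -505)), Pow(Add(-368967, 45798), -1)) = Mul(Add(427708, Rational(-33835, 6)), Pow(-323169, -1)) = Mul(Rational(2532413, 6), Rational(-1, 323169)) = Rational(-2532413, 1939014)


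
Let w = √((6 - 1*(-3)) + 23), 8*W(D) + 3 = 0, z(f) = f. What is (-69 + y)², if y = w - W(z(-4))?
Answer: 303449/64 - 549*√2 ≈ 3965.0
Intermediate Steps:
W(D) = -3/8 (W(D) = -3/8 + (⅛)*0 = -3/8 + 0 = -3/8)
w = 4*√2 (w = √((6 + 3) + 23) = √(9 + 23) = √32 = 4*√2 ≈ 5.6569)
y = 3/8 + 4*√2 (y = 4*√2 - 1*(-3/8) = 4*√2 + 3/8 = 3/8 + 4*√2 ≈ 6.0319)
(-69 + y)² = (-69 + (3/8 + 4*√2))² = (-549/8 + 4*√2)²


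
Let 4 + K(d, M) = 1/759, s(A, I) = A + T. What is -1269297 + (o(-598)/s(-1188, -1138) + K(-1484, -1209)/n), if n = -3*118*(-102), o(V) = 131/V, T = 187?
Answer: -41152214239807355/32421264876 ≈ -1.2693e+6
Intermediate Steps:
s(A, I) = 187 + A (s(A, I) = A + 187 = 187 + A)
K(d, M) = -3035/759 (K(d, M) = -4 + 1/759 = -3035/759)
n = 36108 (n = -354*(-102) = 36108)
-1269297 + (o(-598)/s(-1188, -1138) + K(-1484, -1209)/n) = -1269297 + ((131/(-598))/(187 - 1188) - 3035/759/36108) = -1269297 + ((131*(-1/598))/(-1001) - 3035/759*1/36108) = -1269297 + (-131/598*(-1/1001) - 3035/27405972) = -1269297 + (131/598598 - 3035/27405972) = -1269297 + 3504817/32421264876 = -41152214239807355/32421264876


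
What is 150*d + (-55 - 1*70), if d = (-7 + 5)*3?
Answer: -1025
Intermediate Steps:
d = -6 (d = -2*3 = -6)
150*d + (-55 - 1*70) = 150*(-6) + (-55 - 1*70) = -900 + (-55 - 70) = -900 - 125 = -1025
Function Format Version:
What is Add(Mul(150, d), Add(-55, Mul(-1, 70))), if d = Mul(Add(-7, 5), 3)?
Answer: -1025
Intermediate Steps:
d = -6 (d = Mul(-2, 3) = -6)
Add(Mul(150, d), Add(-55, Mul(-1, 70))) = Add(Mul(150, -6), Add(-55, Mul(-1, 70))) = Add(-900, Add(-55, -70)) = Add(-900, -125) = -1025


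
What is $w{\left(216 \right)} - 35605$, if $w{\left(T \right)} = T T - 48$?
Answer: $11003$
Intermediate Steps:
$w{\left(T \right)} = -48 + T^{2}$ ($w{\left(T \right)} = T^{2} - 48 = -48 + T^{2}$)
$w{\left(216 \right)} - 35605 = \left(-48 + 216^{2}\right) - 35605 = \left(-48 + 46656\right) - 35605 = 46608 - 35605 = 11003$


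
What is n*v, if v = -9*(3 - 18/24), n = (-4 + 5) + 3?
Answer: -81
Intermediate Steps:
n = 4 (n = 1 + 3 = 4)
v = -81/4 (v = -9*(3 - 18*1/24) = -9*(3 - ¾) = -9*9/4 = -81/4 ≈ -20.250)
n*v = 4*(-81/4) = -81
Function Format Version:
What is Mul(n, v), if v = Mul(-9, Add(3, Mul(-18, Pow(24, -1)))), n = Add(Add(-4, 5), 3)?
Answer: -81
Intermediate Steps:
n = 4 (n = Add(1, 3) = 4)
v = Rational(-81, 4) (v = Mul(-9, Add(3, Mul(-18, Rational(1, 24)))) = Mul(-9, Add(3, Rational(-3, 4))) = Mul(-9, Rational(9, 4)) = Rational(-81, 4) ≈ -20.250)
Mul(n, v) = Mul(4, Rational(-81, 4)) = -81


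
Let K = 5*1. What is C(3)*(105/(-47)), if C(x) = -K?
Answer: 525/47 ≈ 11.170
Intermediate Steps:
K = 5
C(x) = -5 (C(x) = -1*5 = -5)
C(3)*(105/(-47)) = -525/(-47) = -525*(-1)/47 = -5*(-105/47) = 525/47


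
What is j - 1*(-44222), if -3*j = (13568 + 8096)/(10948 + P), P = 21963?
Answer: 4366149062/98733 ≈ 44222.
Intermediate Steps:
j = -21664/98733 (j = -(13568 + 8096)/(3*(10948 + 21963)) = -21664/(3*32911) = -⅓*21664/32911 = -21664/98733 ≈ -0.21942)
j - 1*(-44222) = -21664/98733 - 1*(-44222) = -21664/98733 + 44222 = 4366149062/98733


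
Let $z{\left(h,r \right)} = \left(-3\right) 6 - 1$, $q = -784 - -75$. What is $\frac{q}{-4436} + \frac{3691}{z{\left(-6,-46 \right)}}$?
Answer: $- \frac{16359805}{84284} \approx -194.1$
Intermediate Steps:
$q = -709$ ($q = -784 + 75 = -709$)
$z{\left(h,r \right)} = -19$ ($z{\left(h,r \right)} = -18 - 1 = -19$)
$\frac{q}{-4436} + \frac{3691}{z{\left(-6,-46 \right)}} = - \frac{709}{-4436} + \frac{3691}{-19} = \left(-709\right) \left(- \frac{1}{4436}\right) + 3691 \left(- \frac{1}{19}\right) = \frac{709}{4436} - \frac{3691}{19} = - \frac{16359805}{84284}$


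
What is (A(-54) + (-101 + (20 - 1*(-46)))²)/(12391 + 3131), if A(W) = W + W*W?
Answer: 4087/15522 ≈ 0.26330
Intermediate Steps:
A(W) = W + W²
(A(-54) + (-101 + (20 - 1*(-46)))²)/(12391 + 3131) = (-54*(1 - 54) + (-101 + (20 - 1*(-46)))²)/(12391 + 3131) = (-54*(-53) + (-101 + (20 + 46))²)/15522 = (2862 + (-101 + 66)²)*(1/15522) = (2862 + (-35)²)*(1/15522) = (2862 + 1225)*(1/15522) = 4087*(1/15522) = 4087/15522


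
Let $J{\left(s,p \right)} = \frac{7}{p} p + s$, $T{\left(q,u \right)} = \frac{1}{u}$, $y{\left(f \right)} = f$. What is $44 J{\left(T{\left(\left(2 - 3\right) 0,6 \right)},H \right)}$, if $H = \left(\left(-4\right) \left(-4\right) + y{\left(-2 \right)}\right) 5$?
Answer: $\frac{946}{3} \approx 315.33$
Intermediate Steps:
$H = 70$ ($H = \left(\left(-4\right) \left(-4\right) - 2\right) 5 = \left(16 - 2\right) 5 = 14 \cdot 5 = 70$)
$J{\left(s,p \right)} = 7 + s$
$44 J{\left(T{\left(\left(2 - 3\right) 0,6 \right)},H \right)} = 44 \left(7 + \frac{1}{6}\right) = 44 \cdot \frac{43}{6} = \frac{946}{3}$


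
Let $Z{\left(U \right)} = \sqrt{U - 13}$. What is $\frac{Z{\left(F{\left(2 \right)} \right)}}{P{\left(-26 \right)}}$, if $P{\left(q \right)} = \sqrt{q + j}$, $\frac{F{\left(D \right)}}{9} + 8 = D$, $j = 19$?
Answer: $\frac{\sqrt{469}}{7} \approx 3.0938$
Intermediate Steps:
$F{\left(D \right)} = -72 + 9 D$
$Z{\left(U \right)} = \sqrt{-13 + U}$
$P{\left(q \right)} = \sqrt{19 + q}$ ($P{\left(q \right)} = \sqrt{q + 19} = \sqrt{19 + q}$)
$\frac{Z{\left(F{\left(2 \right)} \right)}}{P{\left(-26 \right)}} = \frac{\sqrt{-13 + \left(-72 + 9 \cdot 2\right)}}{\sqrt{19 - 26}} = \frac{\sqrt{-13 + \left(-72 + 18\right)}}{\sqrt{-7}} = \frac{\sqrt{-13 - 54}}{i \sqrt{7}} = \sqrt{-67} \left(- \frac{i \sqrt{7}}{7}\right) = i \sqrt{67} \left(- \frac{i \sqrt{7}}{7}\right) = \frac{\sqrt{469}}{7}$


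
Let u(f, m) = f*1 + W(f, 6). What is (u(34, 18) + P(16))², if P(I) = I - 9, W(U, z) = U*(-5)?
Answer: 16641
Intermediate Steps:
W(U, z) = -5*U
u(f, m) = -4*f (u(f, m) = f*1 - 5*f = f - 5*f = -4*f)
P(I) = -9 + I
(u(34, 18) + P(16))² = (-4*34 + (-9 + 16))² = (-136 + 7)² = (-129)² = 16641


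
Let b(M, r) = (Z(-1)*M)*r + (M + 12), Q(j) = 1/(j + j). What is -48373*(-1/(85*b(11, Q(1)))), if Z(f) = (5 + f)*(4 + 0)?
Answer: 48373/9435 ≈ 5.1270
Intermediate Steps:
Z(f) = 20 + 4*f (Z(f) = (5 + f)*4 = 20 + 4*f)
Q(j) = 1/(2*j)
b(M, r) = 12 + M + 16*M*r (b(M, r) = ((20 + 4*(-1))*M)*r + (M + 12) = ((20 - 4)*M)*r + (12 + M) = (16*M)*r + (12 + M) = 16*M*r + (12 + M) = 12 + M + 16*M*r)
-48373*(-1/(85*b(11, Q(1)))) = -48373*(-1/(85*(12 + 11 + 16*11*((½)/1)))) = -48373*(-1/(85*(12 + 11 + 16*11*((½)*1)))) = -48373*(-1/(85*(12 + 11 + 16*11*(½)))) = -48373*(-1/(85*(12 + 11 + 88))) = -48373/((-85*111)) = -48373/(-9435) = -48373*(-1/9435) = 48373/9435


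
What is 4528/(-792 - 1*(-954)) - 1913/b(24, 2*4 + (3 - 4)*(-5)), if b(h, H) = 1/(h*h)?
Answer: -89250664/81 ≈ -1.1019e+6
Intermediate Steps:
b(h, H) = h⁻² (b(h, H) = 1/(h²) = h⁻²)
4528/(-792 - 1*(-954)) - 1913/b(24, 2*4 + (3 - 4)*(-5)) = 4528/(-792 - 1*(-954)) - 1913/(24⁻²) = 4528/(-792 + 954) - 1913/1/576 = 4528/162 - 1913*576 = 4528*(1/162) - 1101888 = 2264/81 - 1101888 = -89250664/81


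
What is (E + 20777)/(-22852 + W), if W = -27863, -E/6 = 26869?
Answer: 140437/50715 ≈ 2.7691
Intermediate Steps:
E = -161214 (E = -6*26869 = -161214)
(E + 20777)/(-22852 + W) = (-161214 + 20777)/(-22852 - 27863) = -140437/(-50715) = -140437*(-1/50715) = 140437/50715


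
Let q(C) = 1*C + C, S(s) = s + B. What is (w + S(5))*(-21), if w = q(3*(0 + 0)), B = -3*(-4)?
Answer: -357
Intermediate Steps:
B = 12
S(s) = 12 + s (S(s) = s + 12 = 12 + s)
q(C) = 2*C (q(C) = C + C = 2*C)
w = 0 (w = 2*(3*(0 + 0)) = 2*(3*0) = 2*0 = 0)
(w + S(5))*(-21) = (0 + (12 + 5))*(-21) = (0 + 17)*(-21) = 17*(-21) = -357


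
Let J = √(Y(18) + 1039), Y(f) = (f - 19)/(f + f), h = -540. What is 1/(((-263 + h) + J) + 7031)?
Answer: 224208/1396330021 - 6*√37403/1396330021 ≈ 0.00015974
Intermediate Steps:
Y(f) = (-19 + f)/(2*f) (Y(f) = (-19 + f)/((2*f)) = (-19 + f)*(1/(2*f)) = (-19 + f)/(2*f))
J = √37403/6 (J = √((½)*(-19 + 18)/18 + 1039) = √((½)*(1/18)*(-1) + 1039) = √(-1/36 + 1039) = √(37403/36) = √37403/6 ≈ 32.233)
1/(((-263 + h) + J) + 7031) = 1/(((-263 - 540) + √37403/6) + 7031) = 1/((-803 + √37403/6) + 7031) = 1/(6228 + √37403/6)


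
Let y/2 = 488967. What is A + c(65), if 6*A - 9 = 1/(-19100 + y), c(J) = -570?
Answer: -3270582773/5753004 ≈ -568.50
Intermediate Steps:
y = 977934 (y = 2*488967 = 977934)
A = 8629507/5753004 (A = 3/2 + 1/(6*(-19100 + 977934)) = 3/2 + (⅙)/958834 = 3/2 + (⅙)*(1/958834) = 3/2 + 1/5753004 = 8629507/5753004 ≈ 1.5000)
A + c(65) = 8629507/5753004 - 570 = -3270582773/5753004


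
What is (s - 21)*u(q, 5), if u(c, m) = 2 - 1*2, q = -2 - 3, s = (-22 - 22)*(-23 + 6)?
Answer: 0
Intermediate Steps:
s = 748 (s = -44*(-17) = 748)
q = -5
u(c, m) = 0 (u(c, m) = 2 - 2 = 0)
(s - 21)*u(q, 5) = (748 - 21)*0 = 727*0 = 0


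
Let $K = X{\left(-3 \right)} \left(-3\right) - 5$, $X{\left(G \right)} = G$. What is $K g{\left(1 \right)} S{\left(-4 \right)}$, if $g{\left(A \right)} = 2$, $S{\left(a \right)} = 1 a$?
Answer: $-32$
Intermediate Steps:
$S{\left(a \right)} = a$
$K = 4$ ($K = \left(-3\right) \left(-3\right) - 5 = 9 - 5 = 4$)
$K g{\left(1 \right)} S{\left(-4 \right)} = 4 \cdot 2 \left(-4\right) = 8 \left(-4\right) = -32$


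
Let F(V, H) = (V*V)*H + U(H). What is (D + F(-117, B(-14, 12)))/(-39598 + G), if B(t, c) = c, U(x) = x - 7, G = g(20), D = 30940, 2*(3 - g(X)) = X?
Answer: -195213/39605 ≈ -4.9290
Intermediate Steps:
g(X) = 3 - X/2
G = -7 (G = 3 - ½*20 = 3 - 10 = -7)
U(x) = -7 + x
F(V, H) = -7 + H + H*V² (F(V, H) = (V*V)*H + (-7 + H) = V²*H + (-7 + H) = H*V² + (-7 + H) = -7 + H + H*V²)
(D + F(-117, B(-14, 12)))/(-39598 + G) = (30940 + (-7 + 12 + 12*(-117)²))/(-39598 - 7) = (30940 + (-7 + 12 + 12*13689))/(-39605) = (30940 + (-7 + 12 + 164268))*(-1/39605) = (30940 + 164273)*(-1/39605) = 195213*(-1/39605) = -195213/39605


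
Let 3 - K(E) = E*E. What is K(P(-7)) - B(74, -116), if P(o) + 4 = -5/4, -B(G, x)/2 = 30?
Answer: 567/16 ≈ 35.438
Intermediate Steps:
B(G, x) = -60 (B(G, x) = -2*30 = -60)
P(o) = -21/4 (P(o) = -4 - 5/4 = -21/4)
K(E) = 3 - E² (K(E) = 3 - E*E = 3 - E²)
K(P(-7)) - B(74, -116) = (3 - (-21/4)²) - 1*(-60) = (3 - 1*441/16) + 60 = (3 - 441/16) + 60 = -393/16 + 60 = 567/16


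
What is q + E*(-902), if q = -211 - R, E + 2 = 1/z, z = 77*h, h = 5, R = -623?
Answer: 77478/35 ≈ 2213.7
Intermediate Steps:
z = 385 (z = 77*5 = 385)
E = -769/385 (E = -2 + 1/385 = -769/385 ≈ -1.9974)
q = 412 (q = -211 - 1*(-623) = -211 + 623 = 412)
q + E*(-902) = 412 - 769/385*(-902) = 412 + 63058/35 = 77478/35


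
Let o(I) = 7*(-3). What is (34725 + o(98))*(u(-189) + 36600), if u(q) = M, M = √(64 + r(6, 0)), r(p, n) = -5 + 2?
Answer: 1270166400 + 34704*√61 ≈ 1.2704e+9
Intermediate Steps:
r(p, n) = -3
M = √61 (M = √(64 - 3) = √61 ≈ 7.8102)
u(q) = √61
o(I) = -21
(34725 + o(98))*(u(-189) + 36600) = (34725 - 21)*(√61 + 36600) = 34704*(36600 + √61) = 1270166400 + 34704*√61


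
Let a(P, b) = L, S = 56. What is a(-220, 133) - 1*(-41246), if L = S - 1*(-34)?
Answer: 41336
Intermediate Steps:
L = 90 (L = 56 - 1*(-34) = 56 + 34 = 90)
a(P, b) = 90
a(-220, 133) - 1*(-41246) = 90 - 1*(-41246) = 90 + 41246 = 41336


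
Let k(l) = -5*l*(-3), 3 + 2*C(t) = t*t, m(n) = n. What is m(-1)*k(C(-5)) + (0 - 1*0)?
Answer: -165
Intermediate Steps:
C(t) = -3/2 + t**2/2 (C(t) = -3/2 + (t*t)/2 = -3/2 + t**2/2)
k(l) = 15*l
m(-1)*k(C(-5)) + (0 - 1*0) = -15*(-3/2 + (1/2)*(-5)**2) + (0 - 1*0) = -15*(-3/2 + (1/2)*25) + (0 + 0) = -15*(-3/2 + 25/2) + 0 = -15*11 + 0 = -1*165 + 0 = -165 + 0 = -165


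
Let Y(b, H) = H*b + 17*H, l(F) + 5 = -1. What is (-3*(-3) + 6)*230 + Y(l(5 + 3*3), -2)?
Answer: 3428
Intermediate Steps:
l(F) = -6 (l(F) = -5 - 1 = -6)
Y(b, H) = 17*H + H*b
(-3*(-3) + 6)*230 + Y(l(5 + 3*3), -2) = (-3*(-3) + 6)*230 - 2*(17 - 6) = (9 + 6)*230 - 2*11 = 15*230 - 22 = 3450 - 22 = 3428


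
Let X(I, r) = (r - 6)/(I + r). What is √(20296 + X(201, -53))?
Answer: 7*√2268137/74 ≈ 142.46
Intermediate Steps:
X(I, r) = (-6 + r)/(I + r)
√(20296 + X(201, -53)) = √(20296 + (-6 - 53)/(201 - 53)) = √(20296 - 59/148) = √(3003749/148) = 7*√2268137/74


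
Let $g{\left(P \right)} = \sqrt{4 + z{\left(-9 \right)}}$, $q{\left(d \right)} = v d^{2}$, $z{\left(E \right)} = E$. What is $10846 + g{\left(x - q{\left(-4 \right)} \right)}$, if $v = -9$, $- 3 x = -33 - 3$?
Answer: $10846 + i \sqrt{5} \approx 10846.0 + 2.2361 i$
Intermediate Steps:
$x = 12$ ($x = - \frac{-33 - 3}{3} = \left(- \frac{1}{3}\right) \left(-36\right) = 12$)
$q{\left(d \right)} = - 9 d^{2}$
$g{\left(P \right)} = i \sqrt{5}$ ($g{\left(P \right)} = \sqrt{4 - 9} = \sqrt{-5} = i \sqrt{5}$)
$10846 + g{\left(x - q{\left(-4 \right)} \right)} = 10846 + i \sqrt{5}$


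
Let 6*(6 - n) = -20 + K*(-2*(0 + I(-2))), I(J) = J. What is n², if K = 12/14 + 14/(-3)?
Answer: 559504/3969 ≈ 140.97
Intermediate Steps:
K = -80/21 (K = 12*(1/14) + 14*(-⅓) = 6/7 - 14/3 = -80/21 ≈ -3.8095)
n = 748/63 (n = 6 - (-20 - (-160)*(0 - 2)/21)/6 = 6 - (-20 - (-160)*(-2)/21)/6 = 6 - (-20 - 80/21*4)/6 = 6 - (-20 - 320/21)/6 = 6 - ⅙*(-740/21) = 6 + 370/63 = 748/63 ≈ 11.873)
n² = (748/63)² = 559504/3969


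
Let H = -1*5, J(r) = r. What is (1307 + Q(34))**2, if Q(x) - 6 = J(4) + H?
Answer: 1721344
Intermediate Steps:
H = -5
Q(x) = 5 (Q(x) = 6 + (4 - 5) = 6 - 1 = 5)
(1307 + Q(34))**2 = (1307 + 5)**2 = 1312**2 = 1721344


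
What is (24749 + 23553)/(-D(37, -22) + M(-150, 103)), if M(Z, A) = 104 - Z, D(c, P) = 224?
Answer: 24151/15 ≈ 1610.1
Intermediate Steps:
(24749 + 23553)/(-D(37, -22) + M(-150, 103)) = (24749 + 23553)/(-1*224 + (104 - 1*(-150))) = 48302/(-224 + (104 + 150)) = 48302/(-224 + 254) = 48302/30 = 48302*(1/30) = 24151/15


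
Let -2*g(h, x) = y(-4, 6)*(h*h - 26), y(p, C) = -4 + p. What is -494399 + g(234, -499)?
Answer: -275479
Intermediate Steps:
g(h, x) = -104 + 4*h**2 (g(h, x) = -(-4 - 4)*(h*h - 26)/2 = -(-4)*(h**2 - 26) = -(-4)*(-26 + h**2) = -(208 - 8*h**2)/2 = -104 + 4*h**2)
-494399 + g(234, -499) = -494399 + (-104 + 4*234**2) = -494399 + (-104 + 4*54756) = -494399 + (-104 + 219024) = -494399 + 218920 = -275479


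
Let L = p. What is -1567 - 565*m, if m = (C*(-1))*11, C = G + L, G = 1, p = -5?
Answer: -26427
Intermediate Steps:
L = -5
C = -4 (C = 1 - 5 = -4)
m = 44 (m = -4*(-1)*11 = 4*11 = 44)
-1567 - 565*m = -1567 - 565*44 = -1567 - 24860 = -26427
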